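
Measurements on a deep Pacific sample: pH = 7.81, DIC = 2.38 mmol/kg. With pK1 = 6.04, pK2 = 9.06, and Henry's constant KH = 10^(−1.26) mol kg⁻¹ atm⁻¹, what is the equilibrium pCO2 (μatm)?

pCO2 = 685 μatm

α₀ = 1 / (1 + K1/[H⁺] + K1K2/[H⁺]²) = 1 / (1 + 10^+1.77 + 10^+0.52)
   = 1 / (1 + 58.884 + 3.3113) = 1/63.196 = 0.01582
[CO2*] = α₀ × DIC = 0.01582 × 2.38 = 0.03766 mmol/kg
pCO2 = [CO2*]/KH = 3.766×10^-5 / 5.495×10^-2 = 685 μatm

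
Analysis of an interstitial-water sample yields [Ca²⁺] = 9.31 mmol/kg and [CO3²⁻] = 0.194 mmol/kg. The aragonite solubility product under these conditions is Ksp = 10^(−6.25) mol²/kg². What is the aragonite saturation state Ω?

Ksp = 10^(−6.25) = 5.623×10^-7
Ω = [Ca²⁺][CO3²⁻]/Ksp = (9.31×10^-3)(0.194×10^-3) / 5.623×10^-7 = 3.21

Ω = 3.21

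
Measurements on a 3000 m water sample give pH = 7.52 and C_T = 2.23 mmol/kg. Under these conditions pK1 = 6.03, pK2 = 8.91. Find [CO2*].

[CO2*] = 0.0672 mmol/kg

α₀ = 1 / (1 + K1/[H⁺] + K1K2/[H⁺]²) = 1 / (1 + 10^+1.49 + 10^+0.10)
   = 1 / (1 + 30.903 + 1.2589) = 1/33.162 = 0.03016
[CO2*] = α₀ × DIC = 0.03016 × 2.23 = 0.0672 mmol/kg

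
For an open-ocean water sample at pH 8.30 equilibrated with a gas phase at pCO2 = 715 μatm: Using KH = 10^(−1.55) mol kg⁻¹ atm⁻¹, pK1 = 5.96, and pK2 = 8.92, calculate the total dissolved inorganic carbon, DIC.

DIC = 5.49 mmol/kg

[CO2*] = KH · pCO2 = 10^(−1.55) × 715×10^-6 = 2.015×10^-5 mol/kg
α₀ = 1/(1 + K1/[H⁺] + K1K2/[H⁺]²) = 1/(1 + 10^+2.34 + 10^+1.72) = 0.003673
DIC = [CO2*]/α₀ = 2.015×10^-5 / 0.003673 = 5.49 mmol/kg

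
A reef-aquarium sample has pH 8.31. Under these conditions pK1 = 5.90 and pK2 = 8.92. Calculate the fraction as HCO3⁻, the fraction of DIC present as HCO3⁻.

α₁ = 0.800

α₁ = 1 / (1 + [H⁺]/K1 + K2/[H⁺]) = 1 / (1 + 10^-2.41 + 10^-0.61)
   = 1 / (1 + 0.0038905 + 0.24547) = 1/1.2494 = 0.8004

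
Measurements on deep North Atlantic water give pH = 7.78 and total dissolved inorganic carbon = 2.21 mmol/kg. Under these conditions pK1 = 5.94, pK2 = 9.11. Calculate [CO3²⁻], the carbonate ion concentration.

[CO3²⁻] = 0.0974 mmol/kg

α₂ = 1 / (1 + [H⁺]/K2 + [H⁺]²/(K1K2)) = 1 / (1 + 10^+1.33 + 10^-0.51)
   = 1 / (1 + 21.380 + 0.30903) = 1/22.689 = 0.04407
[CO3²⁻] = α₂ × DIC = 0.04407 × 2.21 = 0.0974 mmol/kg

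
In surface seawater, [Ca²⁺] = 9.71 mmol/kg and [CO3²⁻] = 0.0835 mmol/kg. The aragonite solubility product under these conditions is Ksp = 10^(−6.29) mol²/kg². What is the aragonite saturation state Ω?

Ksp = 10^(−6.29) = 5.129×10^-7
Ω = [Ca²⁺][CO3²⁻]/Ksp = (9.71×10^-3)(0.0835×10^-3) / 5.129×10^-7 = 1.58

Ω = 1.58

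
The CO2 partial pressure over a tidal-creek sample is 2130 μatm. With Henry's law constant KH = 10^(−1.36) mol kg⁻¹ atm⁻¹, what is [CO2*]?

KH = 10^(−1.36) = 4.365×10^-2 mol kg⁻¹ atm⁻¹
[CO2*] = KH · pCO2 = 4.365×10^-2 × 2130×10^-6 atm = 9.30×10^-5 mol/kg

[CO2*] = 93.0 μmol/kg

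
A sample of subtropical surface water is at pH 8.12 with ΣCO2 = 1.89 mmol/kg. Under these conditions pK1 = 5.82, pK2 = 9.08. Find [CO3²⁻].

[CO3²⁻] = 0.186 mmol/kg

α₂ = 1 / (1 + [H⁺]/K2 + [H⁺]²/(K1K2)) = 1 / (1 + 10^+0.96 + 10^-1.34)
   = 1 / (1 + 9.1201 + 0.045709) = 1/10.166 = 0.09837
[CO3²⁻] = α₂ × DIC = 0.09837 × 1.89 = 0.186 mmol/kg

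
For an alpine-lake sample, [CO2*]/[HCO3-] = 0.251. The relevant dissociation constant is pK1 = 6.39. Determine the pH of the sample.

pH = 6.99

From K1 = [H⁺][HCO3-]/[CO2*]:  pH = pK1 − log₁₀([CO2*]/[HCO3-])
log₁₀(0.251) = -0.600
pH = 6.39 − (-0.600) = 6.99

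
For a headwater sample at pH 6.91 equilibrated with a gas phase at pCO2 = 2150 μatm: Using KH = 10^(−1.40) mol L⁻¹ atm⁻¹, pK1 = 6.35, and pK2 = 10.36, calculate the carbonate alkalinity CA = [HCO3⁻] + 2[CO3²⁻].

[CO2*] = KH · pCO2 = 10^(−1.40) × 2150×10^-6 = 8.559×10^-5 mol/L
α₀ = 1/(1 + K1/[H⁺] + K1K2/[H⁺]²) = 1/(1 + 10^+0.56 + 10^-2.89) = 0.2159
DIC = [CO2*]/α₀ = 8.559×10^-5 / 0.2159 = 0.3965 mmol/L
CA = (α₁ + 2α₂)·DIC = (0.7838 + 2×0.0002781) × 0.3965 = 0.311 mmol/L

CA = 0.311 mmol/L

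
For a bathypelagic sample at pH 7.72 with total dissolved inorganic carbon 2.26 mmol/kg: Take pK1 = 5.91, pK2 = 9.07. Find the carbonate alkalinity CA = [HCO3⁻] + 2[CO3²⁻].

CA = 2.32 mmol/kg

CA = [HCO3⁻] + 2[CO3²⁻] = (α₁ + 2α₂)·DIC
At pH 7.72: [H⁺]/K1 = 10^-1.81 = 0.015488, K2/[H⁺] = 10^-1.35 = 0.044668
α₁ = 1/(1 + 0.015488 + 0.044668) = 1/1.0602 = 0.9433; α₂ = α₁·K2/[H⁺] = 0.04213
α₁ + 2α₂ = 1.0275
CA = 1.0275 × 2.26 = 2.32 mmol/kg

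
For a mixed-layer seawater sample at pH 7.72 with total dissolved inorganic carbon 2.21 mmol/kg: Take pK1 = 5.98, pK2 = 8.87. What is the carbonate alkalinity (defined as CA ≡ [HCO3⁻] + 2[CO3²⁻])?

CA = [HCO3⁻] + 2[CO3²⁻] = (α₁ + 2α₂)·DIC
At pH 7.72: [H⁺]/K1 = 10^-1.74 = 0.018197, K2/[H⁺] = 10^-1.15 = 0.070795
α₁ = 1/(1 + 0.018197 + 0.070795) = 1/1.0890 = 0.9183; α₂ = α₁·K2/[H⁺] = 0.06501
α₁ + 2α₂ = 1.0483
CA = 1.0483 × 2.21 = 2.32 mmol/kg

CA = 2.32 mmol/kg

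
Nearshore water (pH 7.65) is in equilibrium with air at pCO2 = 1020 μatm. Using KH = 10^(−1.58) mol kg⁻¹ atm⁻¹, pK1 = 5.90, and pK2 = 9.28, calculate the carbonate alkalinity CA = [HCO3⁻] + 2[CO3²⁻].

CA = 1.58 mmol/kg

[CO2*] = KH · pCO2 = 10^(−1.58) × 1020×10^-6 = 2.683×10^-5 mol/kg
α₀ = 1/(1 + K1/[H⁺] + K1K2/[H⁺]²) = 1/(1 + 10^+1.75 + 10^+0.12) = 0.01708
DIC = [CO2*]/α₀ = 2.683×10^-5 / 0.01708 = 1.571 mmol/kg
CA = (α₁ + 2α₂)·DIC = (0.9604 + 2×0.02251) × 1.571 = 1.58 mmol/kg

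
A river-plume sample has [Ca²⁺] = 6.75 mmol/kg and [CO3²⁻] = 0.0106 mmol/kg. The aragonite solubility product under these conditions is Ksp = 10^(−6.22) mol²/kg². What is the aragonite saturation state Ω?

Ω = 0.119

Ksp = 10^(−6.22) = 6.026×10^-7
Ω = [Ca²⁺][CO3²⁻]/Ksp = (6.75×10^-3)(0.0106×10^-3) / 6.026×10^-7 = 0.119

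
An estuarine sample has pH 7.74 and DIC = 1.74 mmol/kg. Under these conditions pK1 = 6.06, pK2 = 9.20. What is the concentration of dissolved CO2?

α₀ = 1 / (1 + K1/[H⁺] + K1K2/[H⁺]²) = 1 / (1 + 10^+1.68 + 10^+0.22)
   = 1 / (1 + 47.863 + 1.6596) = 1/50.523 = 0.01979
[CO2*] = α₀ × DIC = 0.01979 × 1.74 = 0.0344 mmol/kg

[CO2*] = 0.0344 mmol/kg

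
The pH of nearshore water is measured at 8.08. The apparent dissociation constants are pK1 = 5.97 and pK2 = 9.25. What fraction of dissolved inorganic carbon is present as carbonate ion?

α₂ = 0.0629

α₂ = 1 / (1 + [H⁺]/K2 + [H⁺]²/(K1K2)) = 1 / (1 + 10^+1.17 + 10^-0.94)
   = 1 / (1 + 14.791 + 0.11482) = 1/15.906 = 0.06287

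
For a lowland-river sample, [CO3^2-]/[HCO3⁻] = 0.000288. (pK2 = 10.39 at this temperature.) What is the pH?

pH = 6.85

From K2 = [H⁺][CO3^2-]/[HCO3⁻]:  pH = pK2 + log₁₀([CO3^2-]/[HCO3⁻])
log₁₀(0.000288) = -3.541
pH = 10.39 + (-3.541) = 6.85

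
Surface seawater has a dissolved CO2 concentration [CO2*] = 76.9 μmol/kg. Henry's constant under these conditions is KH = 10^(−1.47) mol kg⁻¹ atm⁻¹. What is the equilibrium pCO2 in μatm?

pCO2 = 2270 μatm

KH = 10^(−1.47) = 3.388×10^-2 mol kg⁻¹ atm⁻¹
pCO2 = [CO2*]/KH = 76.9×10^-6 / 3.388×10^-2 = 2.27×10^-3 atm = 2270 μatm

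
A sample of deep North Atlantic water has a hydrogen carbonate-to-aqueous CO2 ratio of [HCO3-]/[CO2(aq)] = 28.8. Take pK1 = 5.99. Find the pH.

pH = 7.45

From K1 = [H⁺][HCO3-]/[CO2(aq)]:  pH = pK1 + log₁₀([HCO3-]/[CO2(aq)])
log₁₀(28.8) = +1.459
pH = 5.99 + (+1.459) = 7.45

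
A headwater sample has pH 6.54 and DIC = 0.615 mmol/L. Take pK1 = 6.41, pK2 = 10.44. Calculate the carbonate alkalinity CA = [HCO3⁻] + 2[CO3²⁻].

CA = 0.353 mmol/L

CA = [HCO3⁻] + 2[CO3²⁻] = (α₁ + 2α₂)·DIC
At pH 6.54: [H⁺]/K1 = 10^-0.13 = 0.74131, K2/[H⁺] = 10^-3.90 = 0.00012589
α₁ = 1/(1 + 0.74131 + 0.00012589) = 1/1.7414 = 0.5742; α₂ = α₁·K2/[H⁺] = 7.229×10^-5
α₁ + 2α₂ = 0.5744
CA = 0.5744 × 0.615 = 0.353 mmol/L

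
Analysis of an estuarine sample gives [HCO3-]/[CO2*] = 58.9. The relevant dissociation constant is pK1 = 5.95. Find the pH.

From K1 = [H⁺][HCO3-]/[CO2*]:  pH = pK1 + log₁₀([HCO3-]/[CO2*])
log₁₀(58.9) = +1.770
pH = 5.95 + (+1.770) = 7.72

pH = 7.72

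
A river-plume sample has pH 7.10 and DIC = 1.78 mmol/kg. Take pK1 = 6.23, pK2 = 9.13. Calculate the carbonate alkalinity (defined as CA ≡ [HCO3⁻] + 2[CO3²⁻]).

CA = 1.58 mmol/kg

CA = [HCO3⁻] + 2[CO3²⁻] = (α₁ + 2α₂)·DIC
At pH 7.10: [H⁺]/K1 = 10^-0.87 = 0.13490, K2/[H⁺] = 10^-2.03 = 0.0093325
α₁ = 1/(1 + 0.13490 + 0.0093325) = 1/1.1442 = 0.8740; α₂ = α₁·K2/[H⁺] = 0.008156
α₁ + 2α₂ = 0.8903
CA = 0.8903 × 1.78 = 1.58 mmol/kg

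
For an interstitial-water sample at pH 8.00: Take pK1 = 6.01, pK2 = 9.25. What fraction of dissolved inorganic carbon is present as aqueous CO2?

α₀ = 0.00960

α₀ = 1 / (1 + K1/[H⁺] + K1K2/[H⁺]²) = 1 / (1 + 10^+1.99 + 10^+0.74)
   = 1 / (1 + 97.724 + 5.4954) = 1/104.22 = 0.009595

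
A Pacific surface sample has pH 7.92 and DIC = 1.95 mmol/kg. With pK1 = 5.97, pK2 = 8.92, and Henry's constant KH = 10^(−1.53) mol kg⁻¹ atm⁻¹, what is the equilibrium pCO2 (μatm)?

α₀ = 1 / (1 + K1/[H⁺] + K1K2/[H⁺]²) = 1 / (1 + 10^+1.95 + 10^+0.95)
   = 1 / (1 + 89.125 + 8.9125) = 1/99.038 = 0.01010
[CO2*] = α₀ × DIC = 0.01010 × 1.95 = 0.01969 mmol/kg = 19.69 μmol/kg
pCO2 = [CO2*]/KH = 1.969×10^-5 / 2.951×10^-2 = 667 μatm

pCO2 = 667 μatm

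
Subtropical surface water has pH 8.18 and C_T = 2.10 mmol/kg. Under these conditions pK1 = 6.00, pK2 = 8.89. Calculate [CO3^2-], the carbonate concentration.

α₂ = 1 / (1 + [H⁺]/K2 + [H⁺]²/(K1K2)) = 1 / (1 + 10^+0.71 + 10^-1.47)
   = 1 / (1 + 5.1286 + 0.033884) = 1/6.1625 = 0.1623
[CO3²⁻] = α₂ × DIC = 0.1623 × 2.10 = 0.341 mmol/kg

[CO3²⁻] = 0.341 mmol/kg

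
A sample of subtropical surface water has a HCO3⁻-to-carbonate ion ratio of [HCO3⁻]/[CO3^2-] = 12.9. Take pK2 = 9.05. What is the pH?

pH = 7.94

From K2 = [H⁺][CO3^2-]/[HCO3⁻]:  pH = pK2 − log₁₀([HCO3⁻]/[CO3^2-])
log₁₀(12.9) = +1.111
pH = 9.05 − (+1.111) = 7.94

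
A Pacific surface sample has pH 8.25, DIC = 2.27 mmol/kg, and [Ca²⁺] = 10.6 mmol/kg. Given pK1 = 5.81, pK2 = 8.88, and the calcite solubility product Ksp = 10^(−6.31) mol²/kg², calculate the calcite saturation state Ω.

Ω = 9.30

α₂ = 1 / (1 + [H⁺]/K2 + [H⁺]²/(K1K2)) = 1 / (1 + 10^+0.63 + 10^-1.81)
   = 1 / (1 + 4.2658 + 0.015488) = 1/5.2813 = 0.1893
[CO3²⁻] = α₂ × DIC = 0.1893 × 2.27 = 0.4298 mmol/kg
Ksp = 10^(−6.31) = 4.898×10^-7
Ω = [Ca²⁺][CO3²⁻]/Ksp = (10.6×10^-3)(4.298×10^-4) / 4.898×10^-7 = 9.30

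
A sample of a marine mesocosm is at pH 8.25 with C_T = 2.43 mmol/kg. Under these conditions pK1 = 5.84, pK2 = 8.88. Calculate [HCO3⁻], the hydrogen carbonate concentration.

α₁ = 1 / (1 + [H⁺]/K1 + K2/[H⁺]) = 1 / (1 + 10^-2.41 + 10^-0.63)
   = 1 / (1 + 0.0038905 + 0.23442) = 1/1.2383 = 0.8076
[HCO3⁻] = α₁ × DIC = 0.8076 × 2.43 = 1.96 mmol/kg

[HCO3⁻] = 1.96 mmol/kg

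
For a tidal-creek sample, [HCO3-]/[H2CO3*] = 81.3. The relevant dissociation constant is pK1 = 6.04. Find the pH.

From K1 = [H⁺][HCO3-]/[H2CO3*]:  pH = pK1 + log₁₀([HCO3-]/[H2CO3*])
log₁₀(81.3) = +1.910
pH = 6.04 + (+1.910) = 7.95

pH = 7.95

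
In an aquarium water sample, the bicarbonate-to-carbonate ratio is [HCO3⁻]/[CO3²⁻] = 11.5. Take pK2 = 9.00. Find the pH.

pH = 7.94

From K2 = [H⁺][CO3²⁻]/[HCO3⁻]:  pH = pK2 − log₁₀([HCO3⁻]/[CO3²⁻])
log₁₀(11.5) = +1.061
pH = 9.00 − (+1.061) = 7.94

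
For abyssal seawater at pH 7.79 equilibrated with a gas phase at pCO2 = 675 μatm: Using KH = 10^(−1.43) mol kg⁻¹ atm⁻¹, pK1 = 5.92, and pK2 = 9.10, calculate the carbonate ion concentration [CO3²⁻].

[CO3²⁻] = 0.0911 mmol/kg

[CO2*] = KH · pCO2 = 10^(−1.43) × 675×10^-6 = 2.508×10^-5 mol/kg
α₀ = 1/(1 + K1/[H⁺] + K1K2/[H⁺]²) = 1/(1 + 10^+1.87 + 10^+0.56) = 0.01270
DIC = [CO2*]/α₀ = 2.508×10^-5 / 0.01270 = 1.975 mmol/kg
[CO3²⁻] = α₂·DIC; α₂ = 0.04610, so [CO3²⁻] = 0.04610 × 1.975 = 0.0911 mmol/kg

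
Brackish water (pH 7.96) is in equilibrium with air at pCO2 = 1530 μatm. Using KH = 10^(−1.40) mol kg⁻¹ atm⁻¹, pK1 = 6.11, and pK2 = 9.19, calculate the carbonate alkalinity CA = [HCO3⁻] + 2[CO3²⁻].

[CO2*] = KH · pCO2 = 10^(−1.40) × 1530×10^-6 = 6.091×10^-5 mol/kg
α₀ = 1/(1 + K1/[H⁺] + K1K2/[H⁺]²) = 1/(1 + 10^+1.85 + 10^+0.62) = 0.01316
DIC = [CO2*]/α₀ = 6.091×10^-5 / 0.01316 = 4.627 mmol/kg
CA = (α₁ + 2α₂)·DIC = (0.9320 + 2×0.05488) × 4.627 = 4.82 mmol/kg

CA = 4.82 mmol/kg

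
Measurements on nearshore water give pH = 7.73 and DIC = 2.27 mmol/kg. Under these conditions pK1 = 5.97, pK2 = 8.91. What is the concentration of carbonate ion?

α₂ = 1 / (1 + [H⁺]/K2 + [H⁺]²/(K1K2)) = 1 / (1 + 10^+1.18 + 10^-0.58)
   = 1 / (1 + 15.136 + 0.26303) = 1/16.399 = 0.06098
[CO3²⁻] = α₂ × DIC = 0.06098 × 2.27 = 0.138 mmol/kg

[CO3²⁻] = 0.138 mmol/kg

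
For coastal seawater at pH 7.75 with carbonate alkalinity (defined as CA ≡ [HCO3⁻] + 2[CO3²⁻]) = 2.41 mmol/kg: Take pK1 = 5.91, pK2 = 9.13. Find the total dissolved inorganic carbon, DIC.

CA = [HCO3⁻] + 2[CO3²⁻] = (α₁ + 2α₂)·DIC
At pH 7.75: [H⁺]/K1 = 10^-1.84 = 0.014454, K2/[H⁺] = 10^-1.38 = 0.041687
α₁ = 1/(1 + 0.014454 + 0.041687) = 1/1.0561 = 0.9468; α₂ = α₁·K2/[H⁺] = 0.03947
α₁ + 2α₂ = 1.0258
DIC = CA / (α₁ + 2α₂) = 2.41 / 1.0258 = 2.35 mmol/kg

DIC = 2.35 mmol/kg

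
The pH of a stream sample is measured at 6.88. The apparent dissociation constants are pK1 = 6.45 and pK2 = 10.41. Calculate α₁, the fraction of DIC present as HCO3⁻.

α₁ = 1 / (1 + [H⁺]/K1 + K2/[H⁺]) = 1 / (1 + 10^-0.43 + 10^-3.53)
   = 1 / (1 + 0.37154 + 0.00029512) = 1/1.3718 = 0.7290

α₁ = 0.729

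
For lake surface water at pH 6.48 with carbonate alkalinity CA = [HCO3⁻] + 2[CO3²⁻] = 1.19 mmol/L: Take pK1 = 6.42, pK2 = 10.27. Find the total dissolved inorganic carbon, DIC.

DIC = 2.23 mmol/L

CA = [HCO3⁻] + 2[CO3²⁻] = (α₁ + 2α₂)·DIC
At pH 6.48: [H⁺]/K1 = 10^-0.06 = 0.87096, K2/[H⁺] = 10^-3.79 = 0.00016218
α₁ = 1/(1 + 0.87096 + 0.00016218) = 1/1.8711 = 0.5344; α₂ = α₁·K2/[H⁺] = 8.668×10^-5
α₁ + 2α₂ = 0.5346
DIC = CA / (α₁ + 2α₂) = 1.19 / 0.5346 = 2.23 mmol/L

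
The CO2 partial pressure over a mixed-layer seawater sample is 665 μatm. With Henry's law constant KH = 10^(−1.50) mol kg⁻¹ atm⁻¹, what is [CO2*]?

[CO2*] = 21.0 μmol/kg

KH = 10^(−1.50) = 3.162×10^-2 mol kg⁻¹ atm⁻¹
[CO2*] = KH · pCO2 = 3.162×10^-2 × 665×10^-6 atm = 2.10×10^-5 mol/kg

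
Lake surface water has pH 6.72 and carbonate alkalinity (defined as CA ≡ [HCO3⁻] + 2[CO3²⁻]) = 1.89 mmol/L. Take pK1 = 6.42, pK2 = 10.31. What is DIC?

DIC = 2.84 mmol/L

CA = [HCO3⁻] + 2[CO3²⁻] = (α₁ + 2α₂)·DIC
At pH 6.72: [H⁺]/K1 = 10^-0.30 = 0.50119, K2/[H⁺] = 10^-3.59 = 0.00025704
α₁ = 1/(1 + 0.50119 + 0.00025704) = 1/1.5014 = 0.6660; α₂ = α₁·K2/[H⁺] = 0.0001712
α₁ + 2α₂ = 0.6664
DIC = CA / (α₁ + 2α₂) = 1.89 / 0.6664 = 2.84 mmol/L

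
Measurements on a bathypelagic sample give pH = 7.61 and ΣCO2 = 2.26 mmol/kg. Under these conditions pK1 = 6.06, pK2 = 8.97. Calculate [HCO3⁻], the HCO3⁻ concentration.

[HCO3⁻] = 2.11 mmol/kg

α₁ = 1 / (1 + [H⁺]/K1 + K2/[H⁺]) = 1 / (1 + 10^-1.55 + 10^-1.36)
   = 1 / (1 + 0.028184 + 0.043652) = 1/1.0718 = 0.9330
[HCO3⁻] = α₁ × DIC = 0.9330 × 2.26 = 2.11 mmol/kg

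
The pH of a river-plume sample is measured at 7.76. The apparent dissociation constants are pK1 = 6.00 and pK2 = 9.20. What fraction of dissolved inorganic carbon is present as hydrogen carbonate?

α₁ = 0.949

α₁ = 1 / (1 + [H⁺]/K1 + K2/[H⁺]) = 1 / (1 + 10^-1.76 + 10^-1.44)
   = 1 / (1 + 0.017378 + 0.036308) = 1/1.0537 = 0.9490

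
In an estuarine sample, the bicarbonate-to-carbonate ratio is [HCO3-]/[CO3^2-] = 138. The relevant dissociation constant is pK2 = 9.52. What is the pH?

pH = 7.38

From K2 = [H⁺][CO3^2-]/[HCO3-]:  pH = pK2 − log₁₀([HCO3-]/[CO3^2-])
log₁₀(138) = +2.140
pH = 9.52 − (+2.140) = 7.38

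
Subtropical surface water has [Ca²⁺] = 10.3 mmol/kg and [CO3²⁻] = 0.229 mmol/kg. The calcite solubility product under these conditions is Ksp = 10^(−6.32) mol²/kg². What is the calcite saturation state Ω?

Ω = 4.93

Ksp = 10^(−6.32) = 4.786×10^-7
Ω = [Ca²⁺][CO3²⁻]/Ksp = (10.3×10^-3)(0.229×10^-3) / 4.786×10^-7 = 4.93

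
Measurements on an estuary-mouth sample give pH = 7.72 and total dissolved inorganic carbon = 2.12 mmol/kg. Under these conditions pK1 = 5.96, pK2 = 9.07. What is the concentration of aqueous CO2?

[CO2*] = 0.0347 mmol/kg

α₀ = 1 / (1 + K1/[H⁺] + K1K2/[H⁺]²) = 1 / (1 + 10^+1.76 + 10^+0.41)
   = 1 / (1 + 57.544 + 2.5704) = 1/61.114 = 0.01636
[CO2*] = α₀ × DIC = 0.01636 × 2.12 = 0.0347 mmol/kg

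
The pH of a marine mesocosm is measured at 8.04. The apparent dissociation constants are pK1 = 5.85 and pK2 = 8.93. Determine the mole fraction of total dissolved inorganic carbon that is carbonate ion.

α₂ = 1 / (1 + [H⁺]/K2 + [H⁺]²/(K1K2)) = 1 / (1 + 10^+0.89 + 10^-1.30)
   = 1 / (1 + 7.7625 + 0.050119) = 1/8.8126 = 0.1135

α₂ = 0.113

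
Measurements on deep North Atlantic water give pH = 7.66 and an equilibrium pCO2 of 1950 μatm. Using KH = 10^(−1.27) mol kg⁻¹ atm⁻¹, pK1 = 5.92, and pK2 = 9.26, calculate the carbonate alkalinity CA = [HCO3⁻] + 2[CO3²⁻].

CA = 6.04 mmol/kg

[CO2*] = KH · pCO2 = 10^(−1.27) × 1950×10^-6 = 1.047×10^-4 mol/kg
α₀ = 1/(1 + K1/[H⁺] + K1K2/[H⁺]²) = 1/(1 + 10^+1.74 + 10^+0.14) = 0.01744
DIC = [CO2*]/α₀ = 1.047×10^-4 / 0.01744 = 6.004 mmol/kg
CA = (α₁ + 2α₂)·DIC = (0.9585 + 2×0.02408) × 6.004 = 6.04 mmol/kg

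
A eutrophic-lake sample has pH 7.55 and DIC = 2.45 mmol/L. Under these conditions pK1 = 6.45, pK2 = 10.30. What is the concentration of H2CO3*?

α₀ = 1 / (1 + K1/[H⁺] + K1K2/[H⁺]²) = 1 / (1 + 10^+1.10 + 10^-1.65)
   = 1 / (1 + 12.589 + 0.022387) = 1/13.612 = 0.07347
[CO2*] = α₀ × DIC = 0.07347 × 2.45 = 0.180 mmol/L

[CO2*] = 0.180 mmol/L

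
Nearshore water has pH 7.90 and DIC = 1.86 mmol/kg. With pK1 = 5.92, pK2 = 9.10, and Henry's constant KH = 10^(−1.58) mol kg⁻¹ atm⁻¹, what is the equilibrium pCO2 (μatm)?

pCO2 = 690 μatm

α₀ = 1 / (1 + K1/[H⁺] + K1K2/[H⁺]²) = 1 / (1 + 10^+1.98 + 10^+0.78)
   = 1 / (1 + 95.499 + 6.0256) = 1/102.52 = 0.009754
[CO2*] = α₀ × DIC = 0.009754 × 1.86 = 0.01814 mmol/kg = 18.14 μmol/kg
pCO2 = [CO2*]/KH = 1.814×10^-5 / 2.630×10^-2 = 690 μatm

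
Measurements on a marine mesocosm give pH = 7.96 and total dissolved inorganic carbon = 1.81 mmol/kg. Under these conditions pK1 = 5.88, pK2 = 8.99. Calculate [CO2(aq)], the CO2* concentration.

α₀ = 1 / (1 + K1/[H⁺] + K1K2/[H⁺]²) = 1 / (1 + 10^+2.08 + 10^+1.05)
   = 1 / (1 + 120.23 + 11.220) = 1/132.45 = 0.007550
[CO2*] = α₀ × DIC = 0.007550 × 1.81 = 0.0137 mmol/kg = 13.7 μmol/kg

[CO2*] = 13.7 μmol/kg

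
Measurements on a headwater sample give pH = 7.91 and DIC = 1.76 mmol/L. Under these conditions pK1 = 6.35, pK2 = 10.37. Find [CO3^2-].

α₂ = 1 / (1 + [H⁺]/K2 + [H⁺]²/(K1K2)) = 1 / (1 + 10^+2.46 + 10^+0.90)
   = 1 / (1 + 288.40 + 7.9433) = 1/297.35 = 0.003363
[CO3²⁻] = α₂ × DIC = 0.003363 × 1.76 = 0.00592 mmol/L = 5.92 μmol/L

[CO3²⁻] = 5.92 μmol/L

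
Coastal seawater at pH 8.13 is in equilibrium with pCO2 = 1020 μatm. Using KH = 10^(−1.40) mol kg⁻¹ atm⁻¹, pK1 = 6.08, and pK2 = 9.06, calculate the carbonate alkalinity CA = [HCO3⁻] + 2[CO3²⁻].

[CO2*] = KH · pCO2 = 10^(−1.40) × 1020×10^-6 = 4.061×10^-5 mol/kg
α₀ = 1/(1 + K1/[H⁺] + K1K2/[H⁺]²) = 1/(1 + 10^+2.05 + 10^+1.12) = 0.007912
DIC = [CO2*]/α₀ = 4.061×10^-5 / 0.007912 = 5.132 mmol/kg
CA = (α₁ + 2α₂)·DIC = (0.8878 + 2×0.1043) × 5.132 = 5.63 mmol/kg

CA = 5.63 mmol/kg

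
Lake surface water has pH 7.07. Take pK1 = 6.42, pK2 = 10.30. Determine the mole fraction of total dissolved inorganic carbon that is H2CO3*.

α₀ = 1 / (1 + K1/[H⁺] + K1K2/[H⁺]²) = 1 / (1 + 10^+0.65 + 10^-2.58)
   = 1 / (1 + 4.4668 + 0.0026303) = 1/5.4695 = 0.1828

α₀ = 0.183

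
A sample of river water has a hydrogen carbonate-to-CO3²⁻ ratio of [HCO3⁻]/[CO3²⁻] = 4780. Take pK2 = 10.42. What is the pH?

From K2 = [H⁺][CO3²⁻]/[HCO3⁻]:  pH = pK2 − log₁₀([HCO3⁻]/[CO3²⁻])
log₁₀(4780) = +3.679
pH = 10.42 − (+3.679) = 6.74

pH = 6.74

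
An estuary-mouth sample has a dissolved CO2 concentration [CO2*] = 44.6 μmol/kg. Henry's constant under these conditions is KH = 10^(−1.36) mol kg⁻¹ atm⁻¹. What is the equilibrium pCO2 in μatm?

pCO2 = 1020 μatm

KH = 10^(−1.36) = 4.365×10^-2 mol kg⁻¹ atm⁻¹
pCO2 = [CO2*]/KH = 44.6×10^-6 / 4.365×10^-2 = 1.02×10^-3 atm = 1020 μatm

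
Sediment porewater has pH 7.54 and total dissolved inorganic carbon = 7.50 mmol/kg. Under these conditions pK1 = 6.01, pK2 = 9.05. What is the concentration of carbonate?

[CO3²⁻] = 0.219 mmol/kg

α₂ = 1 / (1 + [H⁺]/K2 + [H⁺]²/(K1K2)) = 1 / (1 + 10^+1.51 + 10^-0.02)
   = 1 / (1 + 32.359 + 0.95499) = 1/34.314 = 0.02914
[CO3²⁻] = α₂ × DIC = 0.02914 × 7.50 = 0.219 mmol/kg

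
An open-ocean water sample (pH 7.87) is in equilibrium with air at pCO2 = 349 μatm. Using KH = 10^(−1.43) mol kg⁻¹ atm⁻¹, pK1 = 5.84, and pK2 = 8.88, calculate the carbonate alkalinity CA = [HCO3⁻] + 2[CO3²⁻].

CA = 1.66 mmol/kg

[CO2*] = KH · pCO2 = 10^(−1.43) × 349×10^-6 = 1.297×10^-5 mol/kg
α₀ = 1/(1 + K1/[H⁺] + K1K2/[H⁺]²) = 1/(1 + 10^+2.03 + 10^+1.02) = 0.008430
DIC = [CO2*]/α₀ = 1.297×10^-5 / 0.008430 = 1.538 mmol/kg
CA = (α₁ + 2α₂)·DIC = (0.9033 + 2×0.08827) × 1.538 = 1.66 mmol/kg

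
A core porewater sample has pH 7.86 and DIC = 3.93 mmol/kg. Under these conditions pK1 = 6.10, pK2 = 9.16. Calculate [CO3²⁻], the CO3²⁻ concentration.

α₂ = 1 / (1 + [H⁺]/K2 + [H⁺]²/(K1K2)) = 1 / (1 + 10^+1.30 + 10^-0.46)
   = 1 / (1 + 19.953 + 0.34674) = 1/21.299 = 0.04695
[CO3²⁻] = α₂ × DIC = 0.04695 × 3.93 = 0.185 mmol/kg

[CO3²⁻] = 0.185 mmol/kg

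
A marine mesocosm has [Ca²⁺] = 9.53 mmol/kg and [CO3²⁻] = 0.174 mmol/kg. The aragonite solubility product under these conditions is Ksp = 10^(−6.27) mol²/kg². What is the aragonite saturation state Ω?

Ksp = 10^(−6.27) = 5.370×10^-7
Ω = [Ca²⁺][CO3²⁻]/Ksp = (9.53×10^-3)(0.174×10^-3) / 5.370×10^-7 = 3.09

Ω = 3.09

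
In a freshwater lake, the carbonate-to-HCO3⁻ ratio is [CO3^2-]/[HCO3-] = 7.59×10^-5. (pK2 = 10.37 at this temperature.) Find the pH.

From K2 = [H⁺][CO3^2-]/[HCO3-]:  pH = pK2 + log₁₀([CO3^2-]/[HCO3-])
log₁₀(7.59×10^-5) = -4.120
pH = 10.37 + (-4.120) = 6.25

pH = 6.25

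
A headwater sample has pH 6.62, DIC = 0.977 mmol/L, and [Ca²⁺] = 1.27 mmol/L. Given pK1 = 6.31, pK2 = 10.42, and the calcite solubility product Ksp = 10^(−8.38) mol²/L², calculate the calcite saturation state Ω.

Ω = 0.0317

α₂ = 1 / (1 + [H⁺]/K2 + [H⁺]²/(K1K2)) = 1 / (1 + 10^+3.80 + 10^+3.49)
   = 1 / (1 + 6309.6 + 3090.3) = 1/9400.9 = 0.0001064
[CO3²⁻] = α₂ × DIC = 0.0001064 × 0.977 = 0.0001039 mmol/L = 0.1039 μmol/L
Ksp = 10^(−8.38) = 4.169×10^-9
Ω = [Ca²⁺][CO3²⁻]/Ksp = (1.27×10^-3)(1.039×10^-7) / 4.169×10^-9 = 0.0317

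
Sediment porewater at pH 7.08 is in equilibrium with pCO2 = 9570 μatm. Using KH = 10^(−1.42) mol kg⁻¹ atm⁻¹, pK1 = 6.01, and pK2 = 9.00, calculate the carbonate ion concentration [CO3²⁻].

[CO2*] = KH · pCO2 = 10^(−1.42) × 9570×10^-6 = 3.638×10^-4 mol/kg
α₀ = 1/(1 + K1/[H⁺] + K1K2/[H⁺]²) = 1/(1 + 10^+1.07 + 10^-0.85) = 0.07758
DIC = [CO2*]/α₀ = 3.638×10^-4 / 0.07758 = 4.690 mmol/kg
[CO3²⁻] = α₂·DIC; α₂ = 0.01096, so [CO3²⁻] = 0.01096 × 4.690 = 0.0514 mmol/kg

[CO3²⁻] = 0.0514 mmol/kg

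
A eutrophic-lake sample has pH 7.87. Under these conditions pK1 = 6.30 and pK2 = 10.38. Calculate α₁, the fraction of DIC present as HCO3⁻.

α₁ = 0.971

α₁ = 1 / (1 + [H⁺]/K1 + K2/[H⁺]) = 1 / (1 + 10^-1.57 + 10^-2.51)
   = 1 / (1 + 0.026915 + 0.0030903) = 1/1.0300 = 0.9709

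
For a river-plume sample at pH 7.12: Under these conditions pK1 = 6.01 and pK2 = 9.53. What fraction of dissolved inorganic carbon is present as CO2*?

α₀ = 0.0718

α₀ = 1 / (1 + K1/[H⁺] + K1K2/[H⁺]²) = 1 / (1 + 10^+1.11 + 10^-1.30)
   = 1 / (1 + 12.882 + 0.050119) = 1/13.933 = 0.07177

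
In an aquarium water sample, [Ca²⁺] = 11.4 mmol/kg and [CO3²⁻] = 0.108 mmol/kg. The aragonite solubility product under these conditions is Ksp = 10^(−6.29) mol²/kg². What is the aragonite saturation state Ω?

Ksp = 10^(−6.29) = 5.129×10^-7
Ω = [Ca²⁺][CO3²⁻]/Ksp = (11.4×10^-3)(0.108×10^-3) / 5.129×10^-7 = 2.40

Ω = 2.40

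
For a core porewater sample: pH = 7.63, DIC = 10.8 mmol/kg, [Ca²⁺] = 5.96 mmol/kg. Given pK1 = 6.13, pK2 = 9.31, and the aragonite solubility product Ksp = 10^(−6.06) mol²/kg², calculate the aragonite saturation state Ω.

α₂ = 1 / (1 + [H⁺]/K2 + [H⁺]²/(K1K2)) = 1 / (1 + 10^+1.68 + 10^+0.18)
   = 1 / (1 + 47.863 + 1.5136) = 1/50.377 = 0.01985
[CO3²⁻] = α₂ × DIC = 0.01985 × 10.8 = 0.2144 mmol/kg
Ksp = 10^(−6.06) = 8.710×10^-7
Ω = [Ca²⁺][CO3²⁻]/Ksp = (5.96×10^-3)(2.144×10^-4) / 8.710×10^-7 = 1.47

Ω = 1.47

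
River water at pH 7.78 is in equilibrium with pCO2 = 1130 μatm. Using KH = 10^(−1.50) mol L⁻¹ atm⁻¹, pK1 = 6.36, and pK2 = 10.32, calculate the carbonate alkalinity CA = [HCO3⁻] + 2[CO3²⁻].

[CO2*] = KH · pCO2 = 10^(−1.50) × 1130×10^-6 = 3.573×10^-5 mol/L
α₀ = 1/(1 + K1/[H⁺] + K1K2/[H⁺]²) = 1/(1 + 10^+1.42 + 10^-1.12) = 0.03652
DIC = [CO2*]/α₀ = 3.573×10^-5 / 0.03652 = 0.9783 mmol/L
CA = (α₁ + 2α₂)·DIC = (0.9607 + 2×0.002771) × 0.9783 = 0.945 mmol/L

CA = 0.945 mmol/L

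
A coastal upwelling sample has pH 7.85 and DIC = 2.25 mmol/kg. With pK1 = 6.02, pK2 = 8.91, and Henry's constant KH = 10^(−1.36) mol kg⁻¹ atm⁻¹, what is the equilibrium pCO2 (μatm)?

pCO2 = 692 μatm

α₀ = 1 / (1 + K1/[H⁺] + K1K2/[H⁺]²) = 1 / (1 + 10^+1.83 + 10^+0.77)
   = 1 / (1 + 67.608 + 5.8884) = 1/74.497 = 0.01342
[CO2*] = α₀ × DIC = 0.01342 × 2.25 = 0.03020 mmol/kg
pCO2 = [CO2*]/KH = 3.020×10^-5 / 4.365×10^-2 = 692 μatm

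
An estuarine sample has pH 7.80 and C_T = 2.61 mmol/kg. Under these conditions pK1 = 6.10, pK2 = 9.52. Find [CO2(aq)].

[CO2*] = 0.0501 mmol/kg

α₀ = 1 / (1 + K1/[H⁺] + K1K2/[H⁺]²) = 1 / (1 + 10^+1.70 + 10^-0.02)
   = 1 / (1 + 50.119 + 0.95499) = 1/52.074 = 0.01920
[CO2*] = α₀ × DIC = 0.01920 × 2.61 = 0.0501 mmol/kg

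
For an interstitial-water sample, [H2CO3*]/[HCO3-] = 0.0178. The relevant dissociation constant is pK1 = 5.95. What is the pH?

From K1 = [H⁺][HCO3-]/[H2CO3*]:  pH = pK1 − log₁₀([H2CO3*]/[HCO3-])
log₁₀(0.0178) = -1.750
pH = 5.95 − (-1.750) = 7.70

pH = 7.70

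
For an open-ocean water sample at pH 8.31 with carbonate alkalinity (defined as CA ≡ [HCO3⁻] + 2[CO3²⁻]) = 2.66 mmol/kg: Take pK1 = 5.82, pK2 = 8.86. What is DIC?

CA = [HCO3⁻] + 2[CO3²⁻] = (α₁ + 2α₂)·DIC
At pH 8.31: [H⁺]/K1 = 10^-2.49 = 0.0032359, K2/[H⁺] = 10^-0.55 = 0.28184
α₁ = 1/(1 + 0.0032359 + 0.28184) = 1/1.2851 = 0.7782; α₂ = α₁·K2/[H⁺] = 0.2193
α₁ + 2α₂ = 1.2168
DIC = CA / (α₁ + 2α₂) = 2.66 / 1.2168 = 2.19 mmol/kg

DIC = 2.19 mmol/kg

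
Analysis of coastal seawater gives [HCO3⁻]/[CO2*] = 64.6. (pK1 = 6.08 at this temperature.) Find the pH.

From K1 = [H⁺][HCO3⁻]/[CO2*]:  pH = pK1 + log₁₀([HCO3⁻]/[CO2*])
log₁₀(64.6) = +1.810
pH = 6.08 + (+1.810) = 7.89

pH = 7.89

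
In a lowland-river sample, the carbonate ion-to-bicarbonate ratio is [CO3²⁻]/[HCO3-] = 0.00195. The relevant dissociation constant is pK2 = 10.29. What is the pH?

pH = 7.58

From K2 = [H⁺][CO3²⁻]/[HCO3-]:  pH = pK2 + log₁₀([CO3²⁻]/[HCO3-])
log₁₀(0.00195) = -2.710
pH = 10.29 + (-2.710) = 7.58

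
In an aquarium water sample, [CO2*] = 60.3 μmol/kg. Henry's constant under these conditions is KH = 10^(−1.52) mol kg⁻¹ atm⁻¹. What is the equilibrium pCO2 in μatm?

KH = 10^(−1.52) = 3.020×10^-2 mol kg⁻¹ atm⁻¹
pCO2 = [CO2*]/KH = 60.3×10^-6 / 3.020×10^-2 = 2.00×10^-3 atm = 2000 μatm

pCO2 = 2000 μatm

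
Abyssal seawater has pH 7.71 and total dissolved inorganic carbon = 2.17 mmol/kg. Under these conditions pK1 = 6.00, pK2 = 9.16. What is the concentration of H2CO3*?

[CO2*] = 0.0401 mmol/kg

α₀ = 1 / (1 + K1/[H⁺] + K1K2/[H⁺]²) = 1 / (1 + 10^+1.71 + 10^+0.26)
   = 1 / (1 + 51.286 + 1.8197) = 1/54.106 = 0.01848
[CO2*] = α₀ × DIC = 0.01848 × 2.17 = 0.0401 mmol/kg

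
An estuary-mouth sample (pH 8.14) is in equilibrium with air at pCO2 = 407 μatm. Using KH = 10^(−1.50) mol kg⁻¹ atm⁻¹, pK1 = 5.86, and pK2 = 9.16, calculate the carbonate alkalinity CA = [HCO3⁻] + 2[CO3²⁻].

CA = 2.92 mmol/kg

[CO2*] = KH · pCO2 = 10^(−1.50) × 407×10^-6 = 1.287×10^-5 mol/kg
α₀ = 1/(1 + K1/[H⁺] + K1K2/[H⁺]²) = 1/(1 + 10^+2.28 + 10^+1.26) = 0.004768
DIC = [CO2*]/α₀ = 1.287×10^-5 / 0.004768 = 2.699 mmol/kg
CA = (α₁ + 2α₂)·DIC = (0.9085 + 2×0.08676) × 2.699 = 2.92 mmol/kg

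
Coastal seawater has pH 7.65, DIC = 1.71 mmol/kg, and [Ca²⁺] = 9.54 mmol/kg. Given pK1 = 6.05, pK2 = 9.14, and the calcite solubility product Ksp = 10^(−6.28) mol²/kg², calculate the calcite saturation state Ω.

Ω = 0.951

α₂ = 1 / (1 + [H⁺]/K2 + [H⁺]²/(K1K2)) = 1 / (1 + 10^+1.49 + 10^-0.11)
   = 1 / (1 + 30.903 + 0.77625) = 1/32.679 = 0.03060
[CO3²⁻] = α₂ × DIC = 0.03060 × 1.71 = 0.05233 mmol/kg
Ksp = 10^(−6.28) = 5.248×10^-7
Ω = [Ca²⁺][CO3²⁻]/Ksp = (9.54×10^-3)(5.233×10^-5) / 5.248×10^-7 = 0.951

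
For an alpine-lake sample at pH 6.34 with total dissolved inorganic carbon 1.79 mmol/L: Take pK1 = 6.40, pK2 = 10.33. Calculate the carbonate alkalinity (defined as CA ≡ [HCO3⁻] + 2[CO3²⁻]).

CA = 0.833 mmol/L

CA = [HCO3⁻] + 2[CO3²⁻] = (α₁ + 2α₂)·DIC
At pH 6.34: [H⁺]/K1 = 10^0.06 = 1.1482, K2/[H⁺] = 10^-3.99 = 0.00010233
α₁ = 1/(1 + 1.1482 + 0.00010233) = 1/2.1483 = 0.4655; α₂ = α₁·K2/[H⁺] = 4.763×10^-5
α₁ + 2α₂ = 0.4656
CA = 0.4656 × 1.79 = 0.833 mmol/L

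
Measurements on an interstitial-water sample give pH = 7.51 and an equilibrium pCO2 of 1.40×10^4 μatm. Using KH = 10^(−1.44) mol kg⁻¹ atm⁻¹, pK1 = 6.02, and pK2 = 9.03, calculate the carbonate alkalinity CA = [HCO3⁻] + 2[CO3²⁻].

CA = 16.7 mmol/kg

[CO2*] = KH · pCO2 = 10^(−1.44) × 1.40×10^4×10^-6 = 5.083×10^-4 mol/kg
α₀ = 1/(1 + K1/[H⁺] + K1K2/[H⁺]²) = 1/(1 + 10^+1.49 + 10^-0.03) = 0.03045
DIC = [CO2*]/α₀ = 5.083×10^-4 / 0.03045 = 16.69 mmol/kg
CA = (α₁ + 2α₂)·DIC = (0.9411 + 2×0.02842) × 16.69 = 16.7 mmol/kg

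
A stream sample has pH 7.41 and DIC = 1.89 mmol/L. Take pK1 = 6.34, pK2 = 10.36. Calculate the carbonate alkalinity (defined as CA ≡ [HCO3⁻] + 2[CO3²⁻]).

CA = 1.74 mmol/L

CA = [HCO3⁻] + 2[CO3²⁻] = (α₁ + 2α₂)·DIC
At pH 7.41: [H⁺]/K1 = 10^-1.07 = 0.085114, K2/[H⁺] = 10^-2.95 = 0.0011220
α₁ = 1/(1 + 0.085114 + 0.0011220) = 1/1.0862 = 0.9206; α₂ = α₁·K2/[H⁺] = 0.001033
α₁ + 2α₂ = 0.9227
CA = 0.9227 × 1.89 = 1.74 mmol/L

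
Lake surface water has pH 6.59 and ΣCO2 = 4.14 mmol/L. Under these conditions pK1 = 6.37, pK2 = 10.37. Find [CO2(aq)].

[CO2*] = 1.56 mmol/L

α₀ = 1 / (1 + K1/[H⁺] + K1K2/[H⁺]²) = 1 / (1 + 10^+0.22 + 10^-3.56)
   = 1 / (1 + 1.6596 + 0.00027542) = 1/2.6599 = 0.3760
[CO2*] = α₀ × DIC = 0.3760 × 4.14 = 1.56 mmol/L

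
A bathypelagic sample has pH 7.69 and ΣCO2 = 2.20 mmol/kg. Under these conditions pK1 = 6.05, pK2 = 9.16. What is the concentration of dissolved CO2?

α₀ = 1 / (1 + K1/[H⁺] + K1K2/[H⁺]²) = 1 / (1 + 10^+1.64 + 10^+0.17)
   = 1 / (1 + 43.652 + 1.4791) = 1/46.131 = 0.02168
[CO2*] = α₀ × DIC = 0.02168 × 2.20 = 0.0477 mmol/kg

[CO2*] = 0.0477 mmol/kg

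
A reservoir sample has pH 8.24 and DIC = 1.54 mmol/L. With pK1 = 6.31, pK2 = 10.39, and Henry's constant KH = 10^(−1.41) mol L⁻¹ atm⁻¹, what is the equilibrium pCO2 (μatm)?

pCO2 = 456 μatm

α₀ = 1 / (1 + K1/[H⁺] + K1K2/[H⁺]²) = 1 / (1 + 10^+1.93 + 10^-0.22)
   = 1 / (1 + 85.114 + 0.60256) = 1/86.716 = 0.01153
[CO2*] = α₀ × DIC = 0.01153 × 1.54 = 0.01776 mmol/L = 17.76 μmol/L
pCO2 = [CO2*]/KH = 1.776×10^-5 / 3.890×10^-2 = 456 μatm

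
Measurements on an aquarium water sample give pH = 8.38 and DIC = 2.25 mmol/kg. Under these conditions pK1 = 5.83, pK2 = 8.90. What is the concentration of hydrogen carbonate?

α₁ = 1 / (1 + [H⁺]/K1 + K2/[H⁺]) = 1 / (1 + 10^-2.55 + 10^-0.52)
   = 1 / (1 + 0.0028184 + 0.30200) = 1/1.3048 = 0.7664
[HCO3⁻] = α₁ × DIC = 0.7664 × 2.25 = 1.72 mmol/kg

[HCO3⁻] = 1.72 mmol/kg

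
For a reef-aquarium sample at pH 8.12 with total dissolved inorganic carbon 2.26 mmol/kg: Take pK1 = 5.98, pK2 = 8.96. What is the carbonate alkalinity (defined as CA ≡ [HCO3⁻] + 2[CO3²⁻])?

CA = 2.53 mmol/kg

CA = [HCO3⁻] + 2[CO3²⁻] = (α₁ + 2α₂)·DIC
At pH 8.12: [H⁺]/K1 = 10^-2.14 = 0.0072444, K2/[H⁺] = 10^-0.84 = 0.14454
α₁ = 1/(1 + 0.0072444 + 0.14454) = 1/1.1518 = 0.8682; α₂ = α₁·K2/[H⁺] = 0.1255
α₁ + 2α₂ = 1.1192
CA = 1.1192 × 2.26 = 2.53 mmol/kg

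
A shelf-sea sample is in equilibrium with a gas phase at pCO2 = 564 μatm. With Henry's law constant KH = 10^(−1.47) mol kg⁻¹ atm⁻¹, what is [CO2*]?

KH = 10^(−1.47) = 3.388×10^-2 mol kg⁻¹ atm⁻¹
[CO2*] = KH · pCO2 = 3.388×10^-2 × 564×10^-6 atm = 1.91×10^-5 mol/kg

[CO2*] = 19.1 μmol/kg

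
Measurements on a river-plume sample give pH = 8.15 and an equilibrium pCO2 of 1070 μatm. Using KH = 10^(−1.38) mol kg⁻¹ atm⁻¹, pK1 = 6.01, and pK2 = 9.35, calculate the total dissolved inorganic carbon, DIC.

DIC = 6.59 mmol/kg

[CO2*] = KH · pCO2 = 10^(−1.38) × 1070×10^-6 = 4.461×10^-5 mol/kg
α₀ = 1/(1 + K1/[H⁺] + K1K2/[H⁺]²) = 1/(1 + 10^+2.14 + 10^+0.94) = 0.006768
DIC = [CO2*]/α₀ = 4.461×10^-5 / 0.006768 = 6.59 mmol/kg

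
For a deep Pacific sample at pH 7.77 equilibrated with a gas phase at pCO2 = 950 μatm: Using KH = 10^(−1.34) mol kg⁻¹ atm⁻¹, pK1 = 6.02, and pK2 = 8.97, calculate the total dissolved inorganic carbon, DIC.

[CO2*] = KH · pCO2 = 10^(−1.34) × 950×10^-6 = 4.342×10^-5 mol/kg
α₀ = 1/(1 + K1/[H⁺] + K1K2/[H⁺]²) = 1/(1 + 10^+1.75 + 10^+0.55) = 0.01645
DIC = [CO2*]/α₀ = 4.342×10^-5 / 0.01645 = 2.64 mmol/kg

DIC = 2.64 mmol/kg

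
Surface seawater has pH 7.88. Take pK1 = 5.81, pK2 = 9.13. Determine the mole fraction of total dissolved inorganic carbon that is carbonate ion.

α₂ = 1 / (1 + [H⁺]/K2 + [H⁺]²/(K1K2)) = 1 / (1 + 10^+1.25 + 10^-0.82)
   = 1 / (1 + 17.783 + 0.15136) = 1/18.934 = 0.05281

α₂ = 0.0528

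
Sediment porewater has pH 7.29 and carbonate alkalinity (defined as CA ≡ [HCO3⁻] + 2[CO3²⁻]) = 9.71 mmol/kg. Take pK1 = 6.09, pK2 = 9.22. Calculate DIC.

DIC = 10.2 mmol/kg

CA = [HCO3⁻] + 2[CO3²⁻] = (α₁ + 2α₂)·DIC
At pH 7.29: [H⁺]/K1 = 10^-1.20 = 0.063096, K2/[H⁺] = 10^-1.93 = 0.011749
α₁ = 1/(1 + 0.063096 + 0.011749) = 1/1.0748 = 0.9304; α₂ = α₁·K2/[H⁺] = 0.01093
α₁ + 2α₂ = 0.9522
DIC = CA / (α₁ + 2α₂) = 9.71 / 0.9522 = 10.2 mmol/kg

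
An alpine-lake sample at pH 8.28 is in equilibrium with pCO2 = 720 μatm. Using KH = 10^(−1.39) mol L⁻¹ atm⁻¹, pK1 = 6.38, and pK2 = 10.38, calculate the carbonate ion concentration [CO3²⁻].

[CO3²⁻] = 18.5 μmol/L

[CO2*] = KH · pCO2 = 10^(−1.39) × 720×10^-6 = 2.933×10^-5 mol/L
α₀ = 1/(1 + K1/[H⁺] + K1K2/[H⁺]²) = 1/(1 + 10^+1.90 + 10^-0.20) = 0.01234
DIC = [CO2*]/α₀ = 2.933×10^-5 / 0.01234 = 2.378 mmol/L
[CO3²⁻] = α₂·DIC; α₂ = 0.007783, so [CO3²⁻] = 0.007783 × 2.378 = 0.0185 mmol/L = 18.5 μmol/L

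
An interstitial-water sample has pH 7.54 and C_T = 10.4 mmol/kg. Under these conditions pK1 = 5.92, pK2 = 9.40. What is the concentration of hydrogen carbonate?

α₁ = 1 / (1 + [H⁺]/K1 + K2/[H⁺]) = 1 / (1 + 10^-1.62 + 10^-1.86)
   = 1 / (1 + 0.023988 + 0.013804) = 1/1.0378 = 0.9636
[HCO3⁻] = α₁ × DIC = 0.9636 × 10.4 = 10.0 mmol/kg

[HCO3⁻] = 10.0 mmol/kg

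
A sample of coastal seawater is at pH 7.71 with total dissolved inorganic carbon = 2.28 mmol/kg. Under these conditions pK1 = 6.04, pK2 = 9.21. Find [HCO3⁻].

α₁ = 1 / (1 + [H⁺]/K1 + K2/[H⁺]) = 1 / (1 + 10^-1.67 + 10^-1.50)
   = 1 / (1 + 0.021380 + 0.031623) = 1/1.0530 = 0.9497
[HCO3⁻] = α₁ × DIC = 0.9497 × 2.28 = 2.17 mmol/kg

[HCO3⁻] = 2.17 mmol/kg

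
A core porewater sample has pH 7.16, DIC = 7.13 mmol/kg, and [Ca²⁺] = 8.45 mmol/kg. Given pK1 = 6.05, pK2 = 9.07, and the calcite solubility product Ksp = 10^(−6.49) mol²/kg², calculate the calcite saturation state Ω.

Ω = 2.10

α₂ = 1 / (1 + [H⁺]/K2 + [H⁺]²/(K1K2)) = 1 / (1 + 10^+1.91 + 10^+0.80)
   = 1 / (1 + 81.283 + 6.3096) = 1/88.593 = 0.01129
[CO3²⁻] = α₂ × DIC = 0.01129 × 7.13 = 0.08048 mmol/kg
Ksp = 10^(−6.49) = 3.236×10^-7
Ω = [Ca²⁺][CO3²⁻]/Ksp = (8.45×10^-3)(8.048×10^-5) / 3.236×10^-7 = 2.10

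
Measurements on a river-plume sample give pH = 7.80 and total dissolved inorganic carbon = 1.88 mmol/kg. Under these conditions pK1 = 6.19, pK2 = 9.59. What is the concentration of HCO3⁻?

α₁ = 1 / (1 + [H⁺]/K1 + K2/[H⁺]) = 1 / (1 + 10^-1.61 + 10^-1.79)
   = 1 / (1 + 0.024547 + 0.016218) = 1/1.0408 = 0.9608
[HCO3⁻] = α₁ × DIC = 0.9608 × 1.88 = 1.81 mmol/kg

[HCO3⁻] = 1.81 mmol/kg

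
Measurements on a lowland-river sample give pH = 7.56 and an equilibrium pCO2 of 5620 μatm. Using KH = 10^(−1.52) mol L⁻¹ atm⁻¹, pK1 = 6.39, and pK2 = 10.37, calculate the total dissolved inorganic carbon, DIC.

DIC = 2.68 mmol/L

[CO2*] = KH · pCO2 = 10^(−1.52) × 5620×10^-6 = 1.697×10^-4 mol/L
α₀ = 1/(1 + K1/[H⁺] + K1K2/[H⁺]²) = 1/(1 + 10^+1.17 + 10^-1.64) = 0.06324
DIC = [CO2*]/α₀ = 1.697×10^-4 / 0.06324 = 2.68 mmol/L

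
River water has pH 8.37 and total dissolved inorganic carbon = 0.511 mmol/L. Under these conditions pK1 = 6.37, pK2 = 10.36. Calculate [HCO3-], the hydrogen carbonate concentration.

[HCO3⁻] = 0.501 mmol/L

α₁ = 1 / (1 + [H⁺]/K1 + K2/[H⁺]) = 1 / (1 + 10^-2.00 + 10^-1.99)
   = 1 / (1 + 0.010000 + 0.010233) = 1/1.0202 = 0.9802
[HCO3⁻] = α₁ × DIC = 0.9802 × 0.511 = 0.501 mmol/L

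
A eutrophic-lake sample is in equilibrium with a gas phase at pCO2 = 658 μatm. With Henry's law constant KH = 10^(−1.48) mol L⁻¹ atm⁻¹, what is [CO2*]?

KH = 10^(−1.48) = 3.311×10^-2 mol L⁻¹ atm⁻¹
[CO2*] = KH · pCO2 = 3.311×10^-2 × 658×10^-6 atm = 2.18×10^-5 mol/L

[CO2*] = 21.8 μmol/L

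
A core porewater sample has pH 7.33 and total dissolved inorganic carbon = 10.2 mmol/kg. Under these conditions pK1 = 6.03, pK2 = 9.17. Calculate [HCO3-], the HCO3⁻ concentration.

α₁ = 1 / (1 + [H⁺]/K1 + K2/[H⁺]) = 1 / (1 + 10^-1.30 + 10^-1.84)
   = 1 / (1 + 0.050119 + 0.014454) = 1/1.0646 = 0.9393
[HCO3⁻] = α₁ × DIC = 0.9393 × 10.2 = 9.58 mmol/kg

[HCO3⁻] = 9.58 mmol/kg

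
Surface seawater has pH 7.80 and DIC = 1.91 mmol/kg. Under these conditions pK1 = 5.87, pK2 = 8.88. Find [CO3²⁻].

[CO3²⁻] = 0.145 mmol/kg

α₂ = 1 / (1 + [H⁺]/K2 + [H⁺]²/(K1K2)) = 1 / (1 + 10^+1.08 + 10^-0.85)
   = 1 / (1 + 12.023 + 0.14125) = 1/13.164 = 0.07597
[CO3²⁻] = α₂ × DIC = 0.07597 × 1.91 = 0.145 mmol/kg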